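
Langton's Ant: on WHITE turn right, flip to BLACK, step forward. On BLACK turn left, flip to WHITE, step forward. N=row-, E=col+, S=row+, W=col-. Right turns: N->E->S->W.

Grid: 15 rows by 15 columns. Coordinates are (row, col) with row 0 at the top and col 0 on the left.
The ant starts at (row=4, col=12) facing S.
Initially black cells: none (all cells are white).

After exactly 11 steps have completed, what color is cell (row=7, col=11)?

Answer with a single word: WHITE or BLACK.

Step 1: on WHITE (4,12): turn R to W, flip to black, move to (4,11). |black|=1
Step 2: on WHITE (4,11): turn R to N, flip to black, move to (3,11). |black|=2
Step 3: on WHITE (3,11): turn R to E, flip to black, move to (3,12). |black|=3
Step 4: on WHITE (3,12): turn R to S, flip to black, move to (4,12). |black|=4
Step 5: on BLACK (4,12): turn L to E, flip to white, move to (4,13). |black|=3
Step 6: on WHITE (4,13): turn R to S, flip to black, move to (5,13). |black|=4
Step 7: on WHITE (5,13): turn R to W, flip to black, move to (5,12). |black|=5
Step 8: on WHITE (5,12): turn R to N, flip to black, move to (4,12). |black|=6
Step 9: on WHITE (4,12): turn R to E, flip to black, move to (4,13). |black|=7
Step 10: on BLACK (4,13): turn L to N, flip to white, move to (3,13). |black|=6
Step 11: on WHITE (3,13): turn R to E, flip to black, move to (3,14). |black|=7

Answer: WHITE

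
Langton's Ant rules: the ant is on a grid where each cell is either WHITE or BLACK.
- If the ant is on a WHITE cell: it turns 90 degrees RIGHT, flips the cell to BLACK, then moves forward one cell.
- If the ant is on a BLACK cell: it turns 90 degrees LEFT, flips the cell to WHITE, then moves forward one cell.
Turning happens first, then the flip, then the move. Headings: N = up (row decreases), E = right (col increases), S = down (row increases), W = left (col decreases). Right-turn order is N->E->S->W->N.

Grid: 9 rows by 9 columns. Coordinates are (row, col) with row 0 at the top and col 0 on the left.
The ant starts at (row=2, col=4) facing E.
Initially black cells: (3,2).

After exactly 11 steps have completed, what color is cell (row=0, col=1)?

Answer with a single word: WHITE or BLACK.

Answer: WHITE

Derivation:
Step 1: on WHITE (2,4): turn R to S, flip to black, move to (3,4). |black|=2
Step 2: on WHITE (3,4): turn R to W, flip to black, move to (3,3). |black|=3
Step 3: on WHITE (3,3): turn R to N, flip to black, move to (2,3). |black|=4
Step 4: on WHITE (2,3): turn R to E, flip to black, move to (2,4). |black|=5
Step 5: on BLACK (2,4): turn L to N, flip to white, move to (1,4). |black|=4
Step 6: on WHITE (1,4): turn R to E, flip to black, move to (1,5). |black|=5
Step 7: on WHITE (1,5): turn R to S, flip to black, move to (2,5). |black|=6
Step 8: on WHITE (2,5): turn R to W, flip to black, move to (2,4). |black|=7
Step 9: on WHITE (2,4): turn R to N, flip to black, move to (1,4). |black|=8
Step 10: on BLACK (1,4): turn L to W, flip to white, move to (1,3). |black|=7
Step 11: on WHITE (1,3): turn R to N, flip to black, move to (0,3). |black|=8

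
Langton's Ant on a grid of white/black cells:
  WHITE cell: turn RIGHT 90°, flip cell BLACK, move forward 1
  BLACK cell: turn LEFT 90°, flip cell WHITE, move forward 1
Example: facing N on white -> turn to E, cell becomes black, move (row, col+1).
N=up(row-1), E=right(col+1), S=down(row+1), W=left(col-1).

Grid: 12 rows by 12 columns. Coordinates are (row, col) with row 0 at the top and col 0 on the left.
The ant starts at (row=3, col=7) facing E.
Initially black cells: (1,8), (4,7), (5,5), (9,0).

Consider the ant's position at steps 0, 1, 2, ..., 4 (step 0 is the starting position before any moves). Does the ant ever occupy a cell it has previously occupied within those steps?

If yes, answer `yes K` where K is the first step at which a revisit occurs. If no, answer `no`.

Answer: no

Derivation:
Step 1: on WHITE (3,7): turn R to S, flip to black, move to (4,7). |black|=5 — new cell
Step 2: on BLACK (4,7): turn L to E, flip to white, move to (4,8). |black|=4 — new cell
Step 3: on WHITE (4,8): turn R to S, flip to black, move to (5,8). |black|=5 — new cell
Step 4: on WHITE (5,8): turn R to W, flip to black, move to (5,7). |black|=6 — new cell
No revisit within 4 steps.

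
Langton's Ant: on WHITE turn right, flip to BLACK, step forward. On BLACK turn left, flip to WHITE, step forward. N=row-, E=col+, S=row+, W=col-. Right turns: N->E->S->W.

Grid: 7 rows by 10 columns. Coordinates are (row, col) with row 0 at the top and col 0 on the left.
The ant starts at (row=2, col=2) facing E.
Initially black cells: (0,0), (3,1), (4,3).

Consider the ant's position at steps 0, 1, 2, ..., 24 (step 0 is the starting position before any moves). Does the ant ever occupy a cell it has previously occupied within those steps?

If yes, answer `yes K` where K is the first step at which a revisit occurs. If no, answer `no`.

Answer: yes 6

Derivation:
Step 1: on WHITE (2,2): turn R to S, flip to black, move to (3,2). |black|=4 — new cell
Step 2: on WHITE (3,2): turn R to W, flip to black, move to (3,1). |black|=5 — new cell
Step 3: on BLACK (3,1): turn L to S, flip to white, move to (4,1). |black|=4 — new cell
Step 4: on WHITE (4,1): turn R to W, flip to black, move to (4,0). |black|=5 — new cell
Step 5: on WHITE (4,0): turn R to N, flip to black, move to (3,0). |black|=6 — new cell
Step 6: on WHITE (3,0): turn R to E, flip to black, move to (3,1). |black|=7 — REVISIT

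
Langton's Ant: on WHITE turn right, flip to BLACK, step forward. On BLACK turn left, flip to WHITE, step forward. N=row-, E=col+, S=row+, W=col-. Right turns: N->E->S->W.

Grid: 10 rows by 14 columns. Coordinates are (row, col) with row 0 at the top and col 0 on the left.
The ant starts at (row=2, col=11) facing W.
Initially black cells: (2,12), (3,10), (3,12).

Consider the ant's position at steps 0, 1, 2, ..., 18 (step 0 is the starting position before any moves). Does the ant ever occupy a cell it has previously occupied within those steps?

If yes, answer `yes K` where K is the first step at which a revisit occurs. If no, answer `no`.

Step 1: on WHITE (2,11): turn R to N, flip to black, move to (1,11). |black|=4 — new cell
Step 2: on WHITE (1,11): turn R to E, flip to black, move to (1,12). |black|=5 — new cell
Step 3: on WHITE (1,12): turn R to S, flip to black, move to (2,12). |black|=6 — new cell
Step 4: on BLACK (2,12): turn L to E, flip to white, move to (2,13). |black|=5 — new cell
Step 5: on WHITE (2,13): turn R to S, flip to black, move to (3,13). |black|=6 — new cell
Step 6: on WHITE (3,13): turn R to W, flip to black, move to (3,12). |black|=7 — new cell
Step 7: on BLACK (3,12): turn L to S, flip to white, move to (4,12). |black|=6 — new cell
Step 8: on WHITE (4,12): turn R to W, flip to black, move to (4,11). |black|=7 — new cell
Step 9: on WHITE (4,11): turn R to N, flip to black, move to (3,11). |black|=8 — new cell
Step 10: on WHITE (3,11): turn R to E, flip to black, move to (3,12). |black|=9 — REVISIT

Answer: yes 10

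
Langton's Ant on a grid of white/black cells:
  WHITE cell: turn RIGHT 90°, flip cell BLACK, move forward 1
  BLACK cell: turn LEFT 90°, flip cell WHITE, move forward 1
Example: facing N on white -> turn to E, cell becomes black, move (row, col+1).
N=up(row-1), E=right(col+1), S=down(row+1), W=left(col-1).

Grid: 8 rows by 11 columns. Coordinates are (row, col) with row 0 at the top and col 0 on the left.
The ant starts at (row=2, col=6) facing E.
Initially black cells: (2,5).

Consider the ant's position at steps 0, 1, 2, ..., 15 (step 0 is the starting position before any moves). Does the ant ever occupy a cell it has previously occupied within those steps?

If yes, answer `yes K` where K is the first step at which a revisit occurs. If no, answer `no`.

Step 1: on WHITE (2,6): turn R to S, flip to black, move to (3,6). |black|=2 — new cell
Step 2: on WHITE (3,6): turn R to W, flip to black, move to (3,5). |black|=3 — new cell
Step 3: on WHITE (3,5): turn R to N, flip to black, move to (2,5). |black|=4 — new cell
Step 4: on BLACK (2,5): turn L to W, flip to white, move to (2,4). |black|=3 — new cell
Step 5: on WHITE (2,4): turn R to N, flip to black, move to (1,4). |black|=4 — new cell
Step 6: on WHITE (1,4): turn R to E, flip to black, move to (1,5). |black|=5 — new cell
Step 7: on WHITE (1,5): turn R to S, flip to black, move to (2,5). |black|=6 — REVISIT

Answer: yes 7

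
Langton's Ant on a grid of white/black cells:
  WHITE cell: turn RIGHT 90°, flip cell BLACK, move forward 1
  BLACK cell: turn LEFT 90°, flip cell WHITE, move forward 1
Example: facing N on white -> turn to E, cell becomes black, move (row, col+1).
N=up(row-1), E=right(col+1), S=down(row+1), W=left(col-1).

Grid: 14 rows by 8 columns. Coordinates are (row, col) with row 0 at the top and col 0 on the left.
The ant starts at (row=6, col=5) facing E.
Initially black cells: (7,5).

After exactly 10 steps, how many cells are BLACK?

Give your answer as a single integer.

Step 1: on WHITE (6,5): turn R to S, flip to black, move to (7,5). |black|=2
Step 2: on BLACK (7,5): turn L to E, flip to white, move to (7,6). |black|=1
Step 3: on WHITE (7,6): turn R to S, flip to black, move to (8,6). |black|=2
Step 4: on WHITE (8,6): turn R to W, flip to black, move to (8,5). |black|=3
Step 5: on WHITE (8,5): turn R to N, flip to black, move to (7,5). |black|=4
Step 6: on WHITE (7,5): turn R to E, flip to black, move to (7,6). |black|=5
Step 7: on BLACK (7,6): turn L to N, flip to white, move to (6,6). |black|=4
Step 8: on WHITE (6,6): turn R to E, flip to black, move to (6,7). |black|=5
Step 9: on WHITE (6,7): turn R to S, flip to black, move to (7,7). |black|=6
Step 10: on WHITE (7,7): turn R to W, flip to black, move to (7,6). |black|=7

Answer: 7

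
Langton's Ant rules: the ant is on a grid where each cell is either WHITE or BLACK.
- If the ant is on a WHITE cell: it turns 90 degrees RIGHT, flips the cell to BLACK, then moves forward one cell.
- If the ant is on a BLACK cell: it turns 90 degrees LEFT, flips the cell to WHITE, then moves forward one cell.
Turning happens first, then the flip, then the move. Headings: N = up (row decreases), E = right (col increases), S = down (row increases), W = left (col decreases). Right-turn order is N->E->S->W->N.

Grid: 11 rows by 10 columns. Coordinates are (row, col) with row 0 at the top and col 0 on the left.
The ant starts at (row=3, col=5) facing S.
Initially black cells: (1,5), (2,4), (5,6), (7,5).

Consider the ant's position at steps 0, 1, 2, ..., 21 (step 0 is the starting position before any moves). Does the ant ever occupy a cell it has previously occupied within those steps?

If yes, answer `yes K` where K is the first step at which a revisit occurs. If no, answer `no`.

Answer: yes 6

Derivation:
Step 1: on WHITE (3,5): turn R to W, flip to black, move to (3,4). |black|=5 — new cell
Step 2: on WHITE (3,4): turn R to N, flip to black, move to (2,4). |black|=6 — new cell
Step 3: on BLACK (2,4): turn L to W, flip to white, move to (2,3). |black|=5 — new cell
Step 4: on WHITE (2,3): turn R to N, flip to black, move to (1,3). |black|=6 — new cell
Step 5: on WHITE (1,3): turn R to E, flip to black, move to (1,4). |black|=7 — new cell
Step 6: on WHITE (1,4): turn R to S, flip to black, move to (2,4). |black|=8 — REVISIT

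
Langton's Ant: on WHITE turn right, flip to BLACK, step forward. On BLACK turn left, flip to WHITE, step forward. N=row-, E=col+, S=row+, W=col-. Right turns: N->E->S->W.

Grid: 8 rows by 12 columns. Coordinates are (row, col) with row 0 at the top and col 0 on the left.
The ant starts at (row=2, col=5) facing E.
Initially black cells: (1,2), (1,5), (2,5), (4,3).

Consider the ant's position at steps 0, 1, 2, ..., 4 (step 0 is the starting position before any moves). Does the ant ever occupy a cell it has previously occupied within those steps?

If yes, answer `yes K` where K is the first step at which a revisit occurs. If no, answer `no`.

Answer: no

Derivation:
Step 1: on BLACK (2,5): turn L to N, flip to white, move to (1,5). |black|=3 — new cell
Step 2: on BLACK (1,5): turn L to W, flip to white, move to (1,4). |black|=2 — new cell
Step 3: on WHITE (1,4): turn R to N, flip to black, move to (0,4). |black|=3 — new cell
Step 4: on WHITE (0,4): turn R to E, flip to black, move to (0,5). |black|=4 — new cell
No revisit within 4 steps.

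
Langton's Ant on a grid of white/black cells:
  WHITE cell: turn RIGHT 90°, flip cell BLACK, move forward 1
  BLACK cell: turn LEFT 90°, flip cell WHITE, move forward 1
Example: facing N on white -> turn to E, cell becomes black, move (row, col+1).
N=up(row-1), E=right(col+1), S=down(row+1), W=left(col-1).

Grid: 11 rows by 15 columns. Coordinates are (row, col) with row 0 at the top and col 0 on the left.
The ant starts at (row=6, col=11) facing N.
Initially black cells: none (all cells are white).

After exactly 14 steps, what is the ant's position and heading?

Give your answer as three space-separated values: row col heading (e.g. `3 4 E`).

Step 1: on WHITE (6,11): turn R to E, flip to black, move to (6,12). |black|=1
Step 2: on WHITE (6,12): turn R to S, flip to black, move to (7,12). |black|=2
Step 3: on WHITE (7,12): turn R to W, flip to black, move to (7,11). |black|=3
Step 4: on WHITE (7,11): turn R to N, flip to black, move to (6,11). |black|=4
Step 5: on BLACK (6,11): turn L to W, flip to white, move to (6,10). |black|=3
Step 6: on WHITE (6,10): turn R to N, flip to black, move to (5,10). |black|=4
Step 7: on WHITE (5,10): turn R to E, flip to black, move to (5,11). |black|=5
Step 8: on WHITE (5,11): turn R to S, flip to black, move to (6,11). |black|=6
Step 9: on WHITE (6,11): turn R to W, flip to black, move to (6,10). |black|=7
Step 10: on BLACK (6,10): turn L to S, flip to white, move to (7,10). |black|=6
Step 11: on WHITE (7,10): turn R to W, flip to black, move to (7,9). |black|=7
Step 12: on WHITE (7,9): turn R to N, flip to black, move to (6,9). |black|=8
Step 13: on WHITE (6,9): turn R to E, flip to black, move to (6,10). |black|=9
Step 14: on WHITE (6,10): turn R to S, flip to black, move to (7,10). |black|=10

Answer: 7 10 S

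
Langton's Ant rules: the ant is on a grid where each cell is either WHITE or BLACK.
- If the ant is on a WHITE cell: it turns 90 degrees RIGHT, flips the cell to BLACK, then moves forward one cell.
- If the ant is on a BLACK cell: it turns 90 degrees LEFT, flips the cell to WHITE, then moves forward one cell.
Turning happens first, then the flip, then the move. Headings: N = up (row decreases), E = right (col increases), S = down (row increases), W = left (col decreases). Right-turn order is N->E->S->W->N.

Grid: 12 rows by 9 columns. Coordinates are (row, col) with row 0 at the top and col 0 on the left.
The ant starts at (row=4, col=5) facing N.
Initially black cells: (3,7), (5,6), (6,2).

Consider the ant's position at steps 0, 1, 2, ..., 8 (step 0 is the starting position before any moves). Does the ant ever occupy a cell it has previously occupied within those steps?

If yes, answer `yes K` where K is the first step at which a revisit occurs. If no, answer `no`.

Answer: yes 6

Derivation:
Step 1: on WHITE (4,5): turn R to E, flip to black, move to (4,6). |black|=4 — new cell
Step 2: on WHITE (4,6): turn R to S, flip to black, move to (5,6). |black|=5 — new cell
Step 3: on BLACK (5,6): turn L to E, flip to white, move to (5,7). |black|=4 — new cell
Step 4: on WHITE (5,7): turn R to S, flip to black, move to (6,7). |black|=5 — new cell
Step 5: on WHITE (6,7): turn R to W, flip to black, move to (6,6). |black|=6 — new cell
Step 6: on WHITE (6,6): turn R to N, flip to black, move to (5,6). |black|=7 — REVISIT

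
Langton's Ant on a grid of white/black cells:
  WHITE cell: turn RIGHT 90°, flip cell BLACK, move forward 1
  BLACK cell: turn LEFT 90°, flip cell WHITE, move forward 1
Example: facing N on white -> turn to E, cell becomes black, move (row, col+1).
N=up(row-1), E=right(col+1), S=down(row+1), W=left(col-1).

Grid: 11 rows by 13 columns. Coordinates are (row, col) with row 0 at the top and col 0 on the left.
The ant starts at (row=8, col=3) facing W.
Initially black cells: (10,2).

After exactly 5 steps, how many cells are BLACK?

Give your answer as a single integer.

Answer: 4

Derivation:
Step 1: on WHITE (8,3): turn R to N, flip to black, move to (7,3). |black|=2
Step 2: on WHITE (7,3): turn R to E, flip to black, move to (7,4). |black|=3
Step 3: on WHITE (7,4): turn R to S, flip to black, move to (8,4). |black|=4
Step 4: on WHITE (8,4): turn R to W, flip to black, move to (8,3). |black|=5
Step 5: on BLACK (8,3): turn L to S, flip to white, move to (9,3). |black|=4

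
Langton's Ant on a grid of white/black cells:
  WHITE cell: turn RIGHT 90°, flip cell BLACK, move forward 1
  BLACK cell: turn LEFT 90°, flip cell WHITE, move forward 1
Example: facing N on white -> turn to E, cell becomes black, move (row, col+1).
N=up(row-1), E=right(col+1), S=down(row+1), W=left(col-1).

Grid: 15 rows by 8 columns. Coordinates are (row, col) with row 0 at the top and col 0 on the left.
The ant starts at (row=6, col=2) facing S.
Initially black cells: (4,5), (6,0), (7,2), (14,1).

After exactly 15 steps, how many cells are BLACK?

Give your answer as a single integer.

Answer: 13

Derivation:
Step 1: on WHITE (6,2): turn R to W, flip to black, move to (6,1). |black|=5
Step 2: on WHITE (6,1): turn R to N, flip to black, move to (5,1). |black|=6
Step 3: on WHITE (5,1): turn R to E, flip to black, move to (5,2). |black|=7
Step 4: on WHITE (5,2): turn R to S, flip to black, move to (6,2). |black|=8
Step 5: on BLACK (6,2): turn L to E, flip to white, move to (6,3). |black|=7
Step 6: on WHITE (6,3): turn R to S, flip to black, move to (7,3). |black|=8
Step 7: on WHITE (7,3): turn R to W, flip to black, move to (7,2). |black|=9
Step 8: on BLACK (7,2): turn L to S, flip to white, move to (8,2). |black|=8
Step 9: on WHITE (8,2): turn R to W, flip to black, move to (8,1). |black|=9
Step 10: on WHITE (8,1): turn R to N, flip to black, move to (7,1). |black|=10
Step 11: on WHITE (7,1): turn R to E, flip to black, move to (7,2). |black|=11
Step 12: on WHITE (7,2): turn R to S, flip to black, move to (8,2). |black|=12
Step 13: on BLACK (8,2): turn L to E, flip to white, move to (8,3). |black|=11
Step 14: on WHITE (8,3): turn R to S, flip to black, move to (9,3). |black|=12
Step 15: on WHITE (9,3): turn R to W, flip to black, move to (9,2). |black|=13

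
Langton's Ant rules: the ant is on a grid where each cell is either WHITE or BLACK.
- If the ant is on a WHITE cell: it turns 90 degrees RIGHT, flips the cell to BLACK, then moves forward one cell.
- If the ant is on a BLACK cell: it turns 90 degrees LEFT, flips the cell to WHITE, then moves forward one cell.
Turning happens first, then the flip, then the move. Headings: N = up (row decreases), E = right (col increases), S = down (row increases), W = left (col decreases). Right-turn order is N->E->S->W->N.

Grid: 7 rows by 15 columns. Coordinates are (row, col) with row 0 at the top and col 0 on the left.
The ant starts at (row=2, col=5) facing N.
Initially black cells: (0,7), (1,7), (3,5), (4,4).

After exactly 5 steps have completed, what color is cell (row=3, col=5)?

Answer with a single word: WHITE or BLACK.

Step 1: on WHITE (2,5): turn R to E, flip to black, move to (2,6). |black|=5
Step 2: on WHITE (2,6): turn R to S, flip to black, move to (3,6). |black|=6
Step 3: on WHITE (3,6): turn R to W, flip to black, move to (3,5). |black|=7
Step 4: on BLACK (3,5): turn L to S, flip to white, move to (4,5). |black|=6
Step 5: on WHITE (4,5): turn R to W, flip to black, move to (4,4). |black|=7

Answer: WHITE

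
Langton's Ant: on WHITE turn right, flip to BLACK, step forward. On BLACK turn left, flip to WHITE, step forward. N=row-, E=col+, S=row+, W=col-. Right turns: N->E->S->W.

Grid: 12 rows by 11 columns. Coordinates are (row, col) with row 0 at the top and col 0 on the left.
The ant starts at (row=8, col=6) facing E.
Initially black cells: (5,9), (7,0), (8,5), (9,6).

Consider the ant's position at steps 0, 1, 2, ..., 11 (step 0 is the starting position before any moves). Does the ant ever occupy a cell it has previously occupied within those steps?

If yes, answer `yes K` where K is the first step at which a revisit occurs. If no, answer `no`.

Answer: yes 5

Derivation:
Step 1: on WHITE (8,6): turn R to S, flip to black, move to (9,6). |black|=5 — new cell
Step 2: on BLACK (9,6): turn L to E, flip to white, move to (9,7). |black|=4 — new cell
Step 3: on WHITE (9,7): turn R to S, flip to black, move to (10,7). |black|=5 — new cell
Step 4: on WHITE (10,7): turn R to W, flip to black, move to (10,6). |black|=6 — new cell
Step 5: on WHITE (10,6): turn R to N, flip to black, move to (9,6). |black|=7 — REVISIT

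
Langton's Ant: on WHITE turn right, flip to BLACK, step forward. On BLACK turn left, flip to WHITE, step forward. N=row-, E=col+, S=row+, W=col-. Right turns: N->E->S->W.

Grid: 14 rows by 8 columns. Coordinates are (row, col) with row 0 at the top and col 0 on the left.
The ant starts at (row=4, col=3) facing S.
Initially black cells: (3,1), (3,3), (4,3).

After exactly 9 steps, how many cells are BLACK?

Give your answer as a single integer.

Answer: 8

Derivation:
Step 1: on BLACK (4,3): turn L to E, flip to white, move to (4,4). |black|=2
Step 2: on WHITE (4,4): turn R to S, flip to black, move to (5,4). |black|=3
Step 3: on WHITE (5,4): turn R to W, flip to black, move to (5,3). |black|=4
Step 4: on WHITE (5,3): turn R to N, flip to black, move to (4,3). |black|=5
Step 5: on WHITE (4,3): turn R to E, flip to black, move to (4,4). |black|=6
Step 6: on BLACK (4,4): turn L to N, flip to white, move to (3,4). |black|=5
Step 7: on WHITE (3,4): turn R to E, flip to black, move to (3,5). |black|=6
Step 8: on WHITE (3,5): turn R to S, flip to black, move to (4,5). |black|=7
Step 9: on WHITE (4,5): turn R to W, flip to black, move to (4,4). |black|=8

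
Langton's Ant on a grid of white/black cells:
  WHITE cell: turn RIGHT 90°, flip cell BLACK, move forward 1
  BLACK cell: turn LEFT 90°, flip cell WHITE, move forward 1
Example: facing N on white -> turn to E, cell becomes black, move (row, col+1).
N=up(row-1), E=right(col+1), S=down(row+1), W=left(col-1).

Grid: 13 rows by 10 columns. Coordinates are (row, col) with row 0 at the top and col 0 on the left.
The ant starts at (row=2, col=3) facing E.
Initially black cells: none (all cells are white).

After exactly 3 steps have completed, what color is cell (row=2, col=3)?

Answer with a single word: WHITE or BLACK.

Step 1: on WHITE (2,3): turn R to S, flip to black, move to (3,3). |black|=1
Step 2: on WHITE (3,3): turn R to W, flip to black, move to (3,2). |black|=2
Step 3: on WHITE (3,2): turn R to N, flip to black, move to (2,2). |black|=3

Answer: BLACK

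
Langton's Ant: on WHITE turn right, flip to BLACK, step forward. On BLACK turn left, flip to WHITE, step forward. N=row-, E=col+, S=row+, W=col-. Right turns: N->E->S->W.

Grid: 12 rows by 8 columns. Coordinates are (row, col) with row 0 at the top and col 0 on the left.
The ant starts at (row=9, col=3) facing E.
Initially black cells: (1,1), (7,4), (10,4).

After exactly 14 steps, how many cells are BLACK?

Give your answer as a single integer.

Step 1: on WHITE (9,3): turn R to S, flip to black, move to (10,3). |black|=4
Step 2: on WHITE (10,3): turn R to W, flip to black, move to (10,2). |black|=5
Step 3: on WHITE (10,2): turn R to N, flip to black, move to (9,2). |black|=6
Step 4: on WHITE (9,2): turn R to E, flip to black, move to (9,3). |black|=7
Step 5: on BLACK (9,3): turn L to N, flip to white, move to (8,3). |black|=6
Step 6: on WHITE (8,3): turn R to E, flip to black, move to (8,4). |black|=7
Step 7: on WHITE (8,4): turn R to S, flip to black, move to (9,4). |black|=8
Step 8: on WHITE (9,4): turn R to W, flip to black, move to (9,3). |black|=9
Step 9: on WHITE (9,3): turn R to N, flip to black, move to (8,3). |black|=10
Step 10: on BLACK (8,3): turn L to W, flip to white, move to (8,2). |black|=9
Step 11: on WHITE (8,2): turn R to N, flip to black, move to (7,2). |black|=10
Step 12: on WHITE (7,2): turn R to E, flip to black, move to (7,3). |black|=11
Step 13: on WHITE (7,3): turn R to S, flip to black, move to (8,3). |black|=12
Step 14: on WHITE (8,3): turn R to W, flip to black, move to (8,2). |black|=13

Answer: 13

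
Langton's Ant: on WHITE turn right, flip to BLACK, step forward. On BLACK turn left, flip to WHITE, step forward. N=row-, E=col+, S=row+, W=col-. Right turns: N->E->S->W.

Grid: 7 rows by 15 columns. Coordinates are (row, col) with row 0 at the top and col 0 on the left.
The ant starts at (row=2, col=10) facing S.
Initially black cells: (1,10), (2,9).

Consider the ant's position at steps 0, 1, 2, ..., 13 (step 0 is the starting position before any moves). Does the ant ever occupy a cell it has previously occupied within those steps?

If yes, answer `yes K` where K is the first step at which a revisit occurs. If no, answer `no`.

Step 1: on WHITE (2,10): turn R to W, flip to black, move to (2,9). |black|=3 — new cell
Step 2: on BLACK (2,9): turn L to S, flip to white, move to (3,9). |black|=2 — new cell
Step 3: on WHITE (3,9): turn R to W, flip to black, move to (3,8). |black|=3 — new cell
Step 4: on WHITE (3,8): turn R to N, flip to black, move to (2,8). |black|=4 — new cell
Step 5: on WHITE (2,8): turn R to E, flip to black, move to (2,9). |black|=5 — REVISIT

Answer: yes 5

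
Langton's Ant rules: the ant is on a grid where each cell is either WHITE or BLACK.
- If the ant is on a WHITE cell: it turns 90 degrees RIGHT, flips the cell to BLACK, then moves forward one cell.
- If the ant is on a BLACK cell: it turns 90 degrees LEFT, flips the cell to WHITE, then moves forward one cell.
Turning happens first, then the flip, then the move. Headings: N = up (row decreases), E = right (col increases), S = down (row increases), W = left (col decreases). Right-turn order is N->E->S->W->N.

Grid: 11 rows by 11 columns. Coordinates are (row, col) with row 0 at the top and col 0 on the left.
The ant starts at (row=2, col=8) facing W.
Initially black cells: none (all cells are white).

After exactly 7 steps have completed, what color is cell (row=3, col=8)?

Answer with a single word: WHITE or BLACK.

Answer: BLACK

Derivation:
Step 1: on WHITE (2,8): turn R to N, flip to black, move to (1,8). |black|=1
Step 2: on WHITE (1,8): turn R to E, flip to black, move to (1,9). |black|=2
Step 3: on WHITE (1,9): turn R to S, flip to black, move to (2,9). |black|=3
Step 4: on WHITE (2,9): turn R to W, flip to black, move to (2,8). |black|=4
Step 5: on BLACK (2,8): turn L to S, flip to white, move to (3,8). |black|=3
Step 6: on WHITE (3,8): turn R to W, flip to black, move to (3,7). |black|=4
Step 7: on WHITE (3,7): turn R to N, flip to black, move to (2,7). |black|=5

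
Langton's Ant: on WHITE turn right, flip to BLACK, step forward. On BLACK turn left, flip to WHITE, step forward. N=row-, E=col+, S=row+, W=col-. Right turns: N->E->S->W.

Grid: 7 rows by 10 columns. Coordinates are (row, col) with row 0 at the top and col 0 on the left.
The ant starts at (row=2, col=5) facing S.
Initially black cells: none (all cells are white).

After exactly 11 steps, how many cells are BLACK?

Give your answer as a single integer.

Answer: 7

Derivation:
Step 1: on WHITE (2,5): turn R to W, flip to black, move to (2,4). |black|=1
Step 2: on WHITE (2,4): turn R to N, flip to black, move to (1,4). |black|=2
Step 3: on WHITE (1,4): turn R to E, flip to black, move to (1,5). |black|=3
Step 4: on WHITE (1,5): turn R to S, flip to black, move to (2,5). |black|=4
Step 5: on BLACK (2,5): turn L to E, flip to white, move to (2,6). |black|=3
Step 6: on WHITE (2,6): turn R to S, flip to black, move to (3,6). |black|=4
Step 7: on WHITE (3,6): turn R to W, flip to black, move to (3,5). |black|=5
Step 8: on WHITE (3,5): turn R to N, flip to black, move to (2,5). |black|=6
Step 9: on WHITE (2,5): turn R to E, flip to black, move to (2,6). |black|=7
Step 10: on BLACK (2,6): turn L to N, flip to white, move to (1,6). |black|=6
Step 11: on WHITE (1,6): turn R to E, flip to black, move to (1,7). |black|=7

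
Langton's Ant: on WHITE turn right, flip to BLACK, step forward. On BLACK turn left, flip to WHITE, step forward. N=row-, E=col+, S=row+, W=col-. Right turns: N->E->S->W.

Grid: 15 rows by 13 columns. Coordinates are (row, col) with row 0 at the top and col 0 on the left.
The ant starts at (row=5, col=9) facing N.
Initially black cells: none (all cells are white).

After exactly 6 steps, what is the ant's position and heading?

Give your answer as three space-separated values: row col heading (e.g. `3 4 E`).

Answer: 4 8 N

Derivation:
Step 1: on WHITE (5,9): turn R to E, flip to black, move to (5,10). |black|=1
Step 2: on WHITE (5,10): turn R to S, flip to black, move to (6,10). |black|=2
Step 3: on WHITE (6,10): turn R to W, flip to black, move to (6,9). |black|=3
Step 4: on WHITE (6,9): turn R to N, flip to black, move to (5,9). |black|=4
Step 5: on BLACK (5,9): turn L to W, flip to white, move to (5,8). |black|=3
Step 6: on WHITE (5,8): turn R to N, flip to black, move to (4,8). |black|=4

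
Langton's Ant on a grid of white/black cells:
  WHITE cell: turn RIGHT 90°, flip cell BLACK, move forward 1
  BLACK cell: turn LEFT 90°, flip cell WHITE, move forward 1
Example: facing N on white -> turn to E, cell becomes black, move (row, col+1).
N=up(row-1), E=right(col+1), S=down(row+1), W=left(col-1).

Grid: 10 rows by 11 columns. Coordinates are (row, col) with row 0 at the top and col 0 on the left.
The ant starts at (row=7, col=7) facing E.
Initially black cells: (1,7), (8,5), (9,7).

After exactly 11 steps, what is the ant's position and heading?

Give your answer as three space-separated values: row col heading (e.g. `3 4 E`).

Answer: 5 6 N

Derivation:
Step 1: on WHITE (7,7): turn R to S, flip to black, move to (8,7). |black|=4
Step 2: on WHITE (8,7): turn R to W, flip to black, move to (8,6). |black|=5
Step 3: on WHITE (8,6): turn R to N, flip to black, move to (7,6). |black|=6
Step 4: on WHITE (7,6): turn R to E, flip to black, move to (7,7). |black|=7
Step 5: on BLACK (7,7): turn L to N, flip to white, move to (6,7). |black|=6
Step 6: on WHITE (6,7): turn R to E, flip to black, move to (6,8). |black|=7
Step 7: on WHITE (6,8): turn R to S, flip to black, move to (7,8). |black|=8
Step 8: on WHITE (7,8): turn R to W, flip to black, move to (7,7). |black|=9
Step 9: on WHITE (7,7): turn R to N, flip to black, move to (6,7). |black|=10
Step 10: on BLACK (6,7): turn L to W, flip to white, move to (6,6). |black|=9
Step 11: on WHITE (6,6): turn R to N, flip to black, move to (5,6). |black|=10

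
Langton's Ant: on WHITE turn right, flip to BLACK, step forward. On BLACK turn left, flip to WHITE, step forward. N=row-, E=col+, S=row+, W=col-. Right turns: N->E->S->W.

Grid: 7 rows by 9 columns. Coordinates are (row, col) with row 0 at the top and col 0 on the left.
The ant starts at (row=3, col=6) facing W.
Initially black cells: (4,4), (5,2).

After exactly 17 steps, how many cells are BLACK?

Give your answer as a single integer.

Step 1: on WHITE (3,6): turn R to N, flip to black, move to (2,6). |black|=3
Step 2: on WHITE (2,6): turn R to E, flip to black, move to (2,7). |black|=4
Step 3: on WHITE (2,7): turn R to S, flip to black, move to (3,7). |black|=5
Step 4: on WHITE (3,7): turn R to W, flip to black, move to (3,6). |black|=6
Step 5: on BLACK (3,6): turn L to S, flip to white, move to (4,6). |black|=5
Step 6: on WHITE (4,6): turn R to W, flip to black, move to (4,5). |black|=6
Step 7: on WHITE (4,5): turn R to N, flip to black, move to (3,5). |black|=7
Step 8: on WHITE (3,5): turn R to E, flip to black, move to (3,6). |black|=8
Step 9: on WHITE (3,6): turn R to S, flip to black, move to (4,6). |black|=9
Step 10: on BLACK (4,6): turn L to E, flip to white, move to (4,7). |black|=8
Step 11: on WHITE (4,7): turn R to S, flip to black, move to (5,7). |black|=9
Step 12: on WHITE (5,7): turn R to W, flip to black, move to (5,6). |black|=10
Step 13: on WHITE (5,6): turn R to N, flip to black, move to (4,6). |black|=11
Step 14: on WHITE (4,6): turn R to E, flip to black, move to (4,7). |black|=12
Step 15: on BLACK (4,7): turn L to N, flip to white, move to (3,7). |black|=11
Step 16: on BLACK (3,7): turn L to W, flip to white, move to (3,6). |black|=10
Step 17: on BLACK (3,6): turn L to S, flip to white, move to (4,6). |black|=9

Answer: 9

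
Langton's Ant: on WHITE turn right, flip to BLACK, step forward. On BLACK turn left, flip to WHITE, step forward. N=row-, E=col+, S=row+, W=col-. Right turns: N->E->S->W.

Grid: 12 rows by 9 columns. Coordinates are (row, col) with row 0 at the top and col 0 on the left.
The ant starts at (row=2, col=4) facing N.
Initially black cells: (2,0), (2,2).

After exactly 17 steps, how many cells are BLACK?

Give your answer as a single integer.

Answer: 13

Derivation:
Step 1: on WHITE (2,4): turn R to E, flip to black, move to (2,5). |black|=3
Step 2: on WHITE (2,5): turn R to S, flip to black, move to (3,5). |black|=4
Step 3: on WHITE (3,5): turn R to W, flip to black, move to (3,4). |black|=5
Step 4: on WHITE (3,4): turn R to N, flip to black, move to (2,4). |black|=6
Step 5: on BLACK (2,4): turn L to W, flip to white, move to (2,3). |black|=5
Step 6: on WHITE (2,3): turn R to N, flip to black, move to (1,3). |black|=6
Step 7: on WHITE (1,3): turn R to E, flip to black, move to (1,4). |black|=7
Step 8: on WHITE (1,4): turn R to S, flip to black, move to (2,4). |black|=8
Step 9: on WHITE (2,4): turn R to W, flip to black, move to (2,3). |black|=9
Step 10: on BLACK (2,3): turn L to S, flip to white, move to (3,3). |black|=8
Step 11: on WHITE (3,3): turn R to W, flip to black, move to (3,2). |black|=9
Step 12: on WHITE (3,2): turn R to N, flip to black, move to (2,2). |black|=10
Step 13: on BLACK (2,2): turn L to W, flip to white, move to (2,1). |black|=9
Step 14: on WHITE (2,1): turn R to N, flip to black, move to (1,1). |black|=10
Step 15: on WHITE (1,1): turn R to E, flip to black, move to (1,2). |black|=11
Step 16: on WHITE (1,2): turn R to S, flip to black, move to (2,2). |black|=12
Step 17: on WHITE (2,2): turn R to W, flip to black, move to (2,1). |black|=13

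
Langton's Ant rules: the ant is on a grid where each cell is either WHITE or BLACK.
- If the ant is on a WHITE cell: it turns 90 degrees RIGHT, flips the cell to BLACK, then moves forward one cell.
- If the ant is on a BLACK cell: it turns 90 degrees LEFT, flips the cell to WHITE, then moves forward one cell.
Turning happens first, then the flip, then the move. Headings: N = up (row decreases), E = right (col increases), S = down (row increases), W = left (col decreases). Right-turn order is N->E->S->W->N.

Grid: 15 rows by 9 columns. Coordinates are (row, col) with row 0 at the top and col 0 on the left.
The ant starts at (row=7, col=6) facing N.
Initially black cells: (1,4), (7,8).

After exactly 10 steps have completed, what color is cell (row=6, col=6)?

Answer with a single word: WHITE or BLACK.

Answer: BLACK

Derivation:
Step 1: on WHITE (7,6): turn R to E, flip to black, move to (7,7). |black|=3
Step 2: on WHITE (7,7): turn R to S, flip to black, move to (8,7). |black|=4
Step 3: on WHITE (8,7): turn R to W, flip to black, move to (8,6). |black|=5
Step 4: on WHITE (8,6): turn R to N, flip to black, move to (7,6). |black|=6
Step 5: on BLACK (7,6): turn L to W, flip to white, move to (7,5). |black|=5
Step 6: on WHITE (7,5): turn R to N, flip to black, move to (6,5). |black|=6
Step 7: on WHITE (6,5): turn R to E, flip to black, move to (6,6). |black|=7
Step 8: on WHITE (6,6): turn R to S, flip to black, move to (7,6). |black|=8
Step 9: on WHITE (7,6): turn R to W, flip to black, move to (7,5). |black|=9
Step 10: on BLACK (7,5): turn L to S, flip to white, move to (8,5). |black|=8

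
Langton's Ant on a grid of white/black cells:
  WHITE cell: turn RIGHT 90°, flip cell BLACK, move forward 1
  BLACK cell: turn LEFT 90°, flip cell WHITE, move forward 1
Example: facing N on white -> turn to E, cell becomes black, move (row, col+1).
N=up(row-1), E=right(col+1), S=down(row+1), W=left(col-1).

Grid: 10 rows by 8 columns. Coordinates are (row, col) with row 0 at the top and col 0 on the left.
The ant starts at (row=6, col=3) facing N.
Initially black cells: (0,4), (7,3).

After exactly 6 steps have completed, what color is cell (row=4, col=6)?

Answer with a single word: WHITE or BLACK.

Step 1: on WHITE (6,3): turn R to E, flip to black, move to (6,4). |black|=3
Step 2: on WHITE (6,4): turn R to S, flip to black, move to (7,4). |black|=4
Step 3: on WHITE (7,4): turn R to W, flip to black, move to (7,3). |black|=5
Step 4: on BLACK (7,3): turn L to S, flip to white, move to (8,3). |black|=4
Step 5: on WHITE (8,3): turn R to W, flip to black, move to (8,2). |black|=5
Step 6: on WHITE (8,2): turn R to N, flip to black, move to (7,2). |black|=6

Answer: WHITE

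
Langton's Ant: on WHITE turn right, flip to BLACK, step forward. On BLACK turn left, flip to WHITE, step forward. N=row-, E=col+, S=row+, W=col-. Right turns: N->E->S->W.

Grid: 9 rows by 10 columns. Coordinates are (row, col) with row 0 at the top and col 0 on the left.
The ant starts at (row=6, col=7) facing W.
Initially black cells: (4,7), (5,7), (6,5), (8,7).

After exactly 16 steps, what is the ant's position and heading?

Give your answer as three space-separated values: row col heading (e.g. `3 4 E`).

Answer: 4 7 E

Derivation:
Step 1: on WHITE (6,7): turn R to N, flip to black, move to (5,7). |black|=5
Step 2: on BLACK (5,7): turn L to W, flip to white, move to (5,6). |black|=4
Step 3: on WHITE (5,6): turn R to N, flip to black, move to (4,6). |black|=5
Step 4: on WHITE (4,6): turn R to E, flip to black, move to (4,7). |black|=6
Step 5: on BLACK (4,7): turn L to N, flip to white, move to (3,7). |black|=5
Step 6: on WHITE (3,7): turn R to E, flip to black, move to (3,8). |black|=6
Step 7: on WHITE (3,8): turn R to S, flip to black, move to (4,8). |black|=7
Step 8: on WHITE (4,8): turn R to W, flip to black, move to (4,7). |black|=8
Step 9: on WHITE (4,7): turn R to N, flip to black, move to (3,7). |black|=9
Step 10: on BLACK (3,7): turn L to W, flip to white, move to (3,6). |black|=8
Step 11: on WHITE (3,6): turn R to N, flip to black, move to (2,6). |black|=9
Step 12: on WHITE (2,6): turn R to E, flip to black, move to (2,7). |black|=10
Step 13: on WHITE (2,7): turn R to S, flip to black, move to (3,7). |black|=11
Step 14: on WHITE (3,7): turn R to W, flip to black, move to (3,6). |black|=12
Step 15: on BLACK (3,6): turn L to S, flip to white, move to (4,6). |black|=11
Step 16: on BLACK (4,6): turn L to E, flip to white, move to (4,7). |black|=10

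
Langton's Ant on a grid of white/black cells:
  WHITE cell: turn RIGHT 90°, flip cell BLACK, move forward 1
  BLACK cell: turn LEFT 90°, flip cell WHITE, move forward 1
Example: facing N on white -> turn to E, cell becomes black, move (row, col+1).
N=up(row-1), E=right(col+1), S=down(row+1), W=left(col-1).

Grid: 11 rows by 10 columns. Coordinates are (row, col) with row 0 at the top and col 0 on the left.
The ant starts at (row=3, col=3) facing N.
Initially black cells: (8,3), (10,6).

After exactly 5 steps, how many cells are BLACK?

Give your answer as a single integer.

Step 1: on WHITE (3,3): turn R to E, flip to black, move to (3,4). |black|=3
Step 2: on WHITE (3,4): turn R to S, flip to black, move to (4,4). |black|=4
Step 3: on WHITE (4,4): turn R to W, flip to black, move to (4,3). |black|=5
Step 4: on WHITE (4,3): turn R to N, flip to black, move to (3,3). |black|=6
Step 5: on BLACK (3,3): turn L to W, flip to white, move to (3,2). |black|=5

Answer: 5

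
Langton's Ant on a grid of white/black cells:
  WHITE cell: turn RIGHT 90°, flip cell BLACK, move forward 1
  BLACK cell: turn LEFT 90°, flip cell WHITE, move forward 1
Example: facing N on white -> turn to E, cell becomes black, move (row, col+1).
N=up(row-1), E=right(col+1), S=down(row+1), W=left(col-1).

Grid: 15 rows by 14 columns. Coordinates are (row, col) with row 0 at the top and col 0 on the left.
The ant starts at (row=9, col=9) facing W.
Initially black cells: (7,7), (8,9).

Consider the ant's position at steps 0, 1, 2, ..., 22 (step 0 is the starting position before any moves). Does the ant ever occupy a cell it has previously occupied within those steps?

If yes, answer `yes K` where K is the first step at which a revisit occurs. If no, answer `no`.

Step 1: on WHITE (9,9): turn R to N, flip to black, move to (8,9). |black|=3 — new cell
Step 2: on BLACK (8,9): turn L to W, flip to white, move to (8,8). |black|=2 — new cell
Step 3: on WHITE (8,8): turn R to N, flip to black, move to (7,8). |black|=3 — new cell
Step 4: on WHITE (7,8): turn R to E, flip to black, move to (7,9). |black|=4 — new cell
Step 5: on WHITE (7,9): turn R to S, flip to black, move to (8,9). |black|=5 — REVISIT

Answer: yes 5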